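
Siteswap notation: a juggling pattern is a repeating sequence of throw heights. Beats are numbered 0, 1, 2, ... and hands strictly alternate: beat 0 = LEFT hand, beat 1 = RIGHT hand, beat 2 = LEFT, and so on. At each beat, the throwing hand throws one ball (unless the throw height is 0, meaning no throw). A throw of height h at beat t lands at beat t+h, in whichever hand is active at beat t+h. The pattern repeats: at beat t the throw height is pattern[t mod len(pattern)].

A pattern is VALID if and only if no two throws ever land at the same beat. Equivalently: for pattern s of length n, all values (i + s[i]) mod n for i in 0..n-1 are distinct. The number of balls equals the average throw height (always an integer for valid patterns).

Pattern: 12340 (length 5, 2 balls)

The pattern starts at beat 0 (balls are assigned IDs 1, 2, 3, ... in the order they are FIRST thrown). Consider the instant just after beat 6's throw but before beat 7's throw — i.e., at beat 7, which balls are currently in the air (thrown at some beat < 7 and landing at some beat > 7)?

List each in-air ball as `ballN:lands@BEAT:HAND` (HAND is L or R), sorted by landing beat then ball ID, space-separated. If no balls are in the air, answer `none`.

Answer: ball2:lands@8:L

Derivation:
Beat 0 (L): throw ball1 h=1 -> lands@1:R; in-air after throw: [b1@1:R]
Beat 1 (R): throw ball1 h=2 -> lands@3:R; in-air after throw: [b1@3:R]
Beat 2 (L): throw ball2 h=3 -> lands@5:R; in-air after throw: [b1@3:R b2@5:R]
Beat 3 (R): throw ball1 h=4 -> lands@7:R; in-air after throw: [b2@5:R b1@7:R]
Beat 5 (R): throw ball2 h=1 -> lands@6:L; in-air after throw: [b2@6:L b1@7:R]
Beat 6 (L): throw ball2 h=2 -> lands@8:L; in-air after throw: [b1@7:R b2@8:L]
Beat 7 (R): throw ball1 h=3 -> lands@10:L; in-air after throw: [b2@8:L b1@10:L]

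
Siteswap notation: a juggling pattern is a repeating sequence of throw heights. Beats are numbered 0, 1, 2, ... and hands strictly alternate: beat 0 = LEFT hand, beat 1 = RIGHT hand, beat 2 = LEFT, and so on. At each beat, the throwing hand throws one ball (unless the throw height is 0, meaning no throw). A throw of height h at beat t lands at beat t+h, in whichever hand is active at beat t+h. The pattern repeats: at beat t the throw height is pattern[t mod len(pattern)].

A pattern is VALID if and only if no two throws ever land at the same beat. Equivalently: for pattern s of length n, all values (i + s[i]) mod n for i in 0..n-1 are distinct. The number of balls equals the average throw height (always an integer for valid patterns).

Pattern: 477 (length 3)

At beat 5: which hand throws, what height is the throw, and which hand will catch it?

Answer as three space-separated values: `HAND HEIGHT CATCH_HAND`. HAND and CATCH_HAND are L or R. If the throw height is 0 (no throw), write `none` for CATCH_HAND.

Answer: R 7 L

Derivation:
Beat 5: 5 mod 2 = 1, so hand = R
Throw height = pattern[5 mod 3] = pattern[2] = 7
Lands at beat 5+7=12, 12 mod 2 = 0, so catch hand = L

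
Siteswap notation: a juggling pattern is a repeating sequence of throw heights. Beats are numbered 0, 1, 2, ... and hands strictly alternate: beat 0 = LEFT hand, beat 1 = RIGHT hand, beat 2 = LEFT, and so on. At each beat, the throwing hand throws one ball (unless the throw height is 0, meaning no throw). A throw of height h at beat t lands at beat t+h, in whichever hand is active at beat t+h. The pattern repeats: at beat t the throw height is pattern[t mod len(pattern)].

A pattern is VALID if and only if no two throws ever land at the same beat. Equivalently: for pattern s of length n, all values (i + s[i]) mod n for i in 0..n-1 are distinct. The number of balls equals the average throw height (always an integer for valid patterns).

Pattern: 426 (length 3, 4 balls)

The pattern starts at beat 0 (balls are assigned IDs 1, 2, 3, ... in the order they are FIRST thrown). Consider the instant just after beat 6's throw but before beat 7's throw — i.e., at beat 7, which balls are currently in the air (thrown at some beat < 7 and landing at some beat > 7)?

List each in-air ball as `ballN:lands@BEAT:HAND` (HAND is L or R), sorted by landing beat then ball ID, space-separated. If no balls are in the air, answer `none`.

Answer: ball3:lands@8:L ball1:lands@10:L ball4:lands@11:R

Derivation:
Beat 0 (L): throw ball1 h=4 -> lands@4:L; in-air after throw: [b1@4:L]
Beat 1 (R): throw ball2 h=2 -> lands@3:R; in-air after throw: [b2@3:R b1@4:L]
Beat 2 (L): throw ball3 h=6 -> lands@8:L; in-air after throw: [b2@3:R b1@4:L b3@8:L]
Beat 3 (R): throw ball2 h=4 -> lands@7:R; in-air after throw: [b1@4:L b2@7:R b3@8:L]
Beat 4 (L): throw ball1 h=2 -> lands@6:L; in-air after throw: [b1@6:L b2@7:R b3@8:L]
Beat 5 (R): throw ball4 h=6 -> lands@11:R; in-air after throw: [b1@6:L b2@7:R b3@8:L b4@11:R]
Beat 6 (L): throw ball1 h=4 -> lands@10:L; in-air after throw: [b2@7:R b3@8:L b1@10:L b4@11:R]
Beat 7 (R): throw ball2 h=2 -> lands@9:R; in-air after throw: [b3@8:L b2@9:R b1@10:L b4@11:R]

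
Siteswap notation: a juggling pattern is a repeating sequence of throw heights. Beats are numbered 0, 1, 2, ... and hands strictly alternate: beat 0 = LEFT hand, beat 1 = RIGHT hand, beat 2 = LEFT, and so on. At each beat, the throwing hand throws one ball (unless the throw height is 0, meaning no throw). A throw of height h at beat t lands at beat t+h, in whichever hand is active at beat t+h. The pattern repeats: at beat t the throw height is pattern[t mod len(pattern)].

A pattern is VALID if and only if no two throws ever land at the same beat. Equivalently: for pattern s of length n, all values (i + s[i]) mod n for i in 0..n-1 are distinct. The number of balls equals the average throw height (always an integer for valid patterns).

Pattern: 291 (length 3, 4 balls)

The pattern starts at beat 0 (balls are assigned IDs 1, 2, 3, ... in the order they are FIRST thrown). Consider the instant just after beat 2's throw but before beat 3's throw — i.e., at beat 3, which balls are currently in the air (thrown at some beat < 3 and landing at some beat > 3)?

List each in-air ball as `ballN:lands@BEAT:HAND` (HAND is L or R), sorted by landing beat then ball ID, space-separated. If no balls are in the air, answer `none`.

Beat 0 (L): throw ball1 h=2 -> lands@2:L; in-air after throw: [b1@2:L]
Beat 1 (R): throw ball2 h=9 -> lands@10:L; in-air after throw: [b1@2:L b2@10:L]
Beat 2 (L): throw ball1 h=1 -> lands@3:R; in-air after throw: [b1@3:R b2@10:L]
Beat 3 (R): throw ball1 h=2 -> lands@5:R; in-air after throw: [b1@5:R b2@10:L]

Answer: ball2:lands@10:L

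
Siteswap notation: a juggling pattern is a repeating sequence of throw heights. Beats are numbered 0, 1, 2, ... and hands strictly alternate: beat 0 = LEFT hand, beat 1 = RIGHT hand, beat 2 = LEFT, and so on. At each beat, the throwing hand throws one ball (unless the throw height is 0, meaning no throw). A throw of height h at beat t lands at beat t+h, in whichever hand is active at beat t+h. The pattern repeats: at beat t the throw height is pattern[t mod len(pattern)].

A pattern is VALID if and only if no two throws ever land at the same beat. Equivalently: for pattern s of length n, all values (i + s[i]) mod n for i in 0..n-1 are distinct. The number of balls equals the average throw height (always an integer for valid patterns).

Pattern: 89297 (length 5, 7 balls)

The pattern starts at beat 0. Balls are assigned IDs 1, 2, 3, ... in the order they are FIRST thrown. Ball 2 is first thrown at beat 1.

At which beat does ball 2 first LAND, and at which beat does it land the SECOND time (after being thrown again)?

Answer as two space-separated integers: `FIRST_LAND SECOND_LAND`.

Beat 0 (L): throw ball1 h=8 -> lands@8:L; in-air after throw: [b1@8:L]
Beat 1 (R): throw ball2 h=9 -> lands@10:L; in-air after throw: [b1@8:L b2@10:L]
Beat 2 (L): throw ball3 h=2 -> lands@4:L; in-air after throw: [b3@4:L b1@8:L b2@10:L]
Beat 3 (R): throw ball4 h=9 -> lands@12:L; in-air after throw: [b3@4:L b1@8:L b2@10:L b4@12:L]
Beat 4 (L): throw ball3 h=7 -> lands@11:R; in-air after throw: [b1@8:L b2@10:L b3@11:R b4@12:L]
Beat 5 (R): throw ball5 h=8 -> lands@13:R; in-air after throw: [b1@8:L b2@10:L b3@11:R b4@12:L b5@13:R]
Beat 6 (L): throw ball6 h=9 -> lands@15:R; in-air after throw: [b1@8:L b2@10:L b3@11:R b4@12:L b5@13:R b6@15:R]
Beat 7 (R): throw ball7 h=2 -> lands@9:R; in-air after throw: [b1@8:L b7@9:R b2@10:L b3@11:R b4@12:L b5@13:R b6@15:R]
Beat 8 (L): throw ball1 h=9 -> lands@17:R; in-air after throw: [b7@9:R b2@10:L b3@11:R b4@12:L b5@13:R b6@15:R b1@17:R]
Beat 9 (R): throw ball7 h=7 -> lands@16:L; in-air after throw: [b2@10:L b3@11:R b4@12:L b5@13:R b6@15:R b7@16:L b1@17:R]
Beat 10 (L): throw ball2 h=8 -> lands@18:L; in-air after throw: [b3@11:R b4@12:L b5@13:R b6@15:R b7@16:L b1@17:R b2@18:L]
Beat 11 (R): throw ball3 h=9 -> lands@20:L; in-air after throw: [b4@12:L b5@13:R b6@15:R b7@16:L b1@17:R b2@18:L b3@20:L]
Beat 12 (L): throw ball4 h=2 -> lands@14:L; in-air after throw: [b5@13:R b4@14:L b6@15:R b7@16:L b1@17:R b2@18:L b3@20:L]
Beat 13 (R): throw ball5 h=9 -> lands@22:L; in-air after throw: [b4@14:L b6@15:R b7@16:L b1@17:R b2@18:L b3@20:L b5@22:L]
Beat 14 (L): throw ball4 h=7 -> lands@21:R; in-air after throw: [b6@15:R b7@16:L b1@17:R b2@18:L b3@20:L b4@21:R b5@22:L]
Ball 2: thrown@1 h=9 -> first land @10; rethrown@10 h=8 -> second land @18

Answer: 10 18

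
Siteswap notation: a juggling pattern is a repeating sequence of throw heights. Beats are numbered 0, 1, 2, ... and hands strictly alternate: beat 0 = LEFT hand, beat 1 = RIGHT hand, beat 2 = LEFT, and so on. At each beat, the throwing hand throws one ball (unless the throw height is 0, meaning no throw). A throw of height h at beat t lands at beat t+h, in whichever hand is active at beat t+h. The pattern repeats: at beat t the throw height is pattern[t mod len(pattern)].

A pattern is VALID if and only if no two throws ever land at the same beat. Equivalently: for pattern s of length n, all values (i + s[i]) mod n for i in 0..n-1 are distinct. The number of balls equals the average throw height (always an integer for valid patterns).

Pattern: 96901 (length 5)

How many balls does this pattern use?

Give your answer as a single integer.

Pattern = [9, 6, 9, 0, 1], length n = 5
  position 0: throw height = 9, running sum = 9
  position 1: throw height = 6, running sum = 15
  position 2: throw height = 9, running sum = 24
  position 3: throw height = 0, running sum = 24
  position 4: throw height = 1, running sum = 25
Total sum = 25; balls = sum / n = 25 / 5 = 5

Answer: 5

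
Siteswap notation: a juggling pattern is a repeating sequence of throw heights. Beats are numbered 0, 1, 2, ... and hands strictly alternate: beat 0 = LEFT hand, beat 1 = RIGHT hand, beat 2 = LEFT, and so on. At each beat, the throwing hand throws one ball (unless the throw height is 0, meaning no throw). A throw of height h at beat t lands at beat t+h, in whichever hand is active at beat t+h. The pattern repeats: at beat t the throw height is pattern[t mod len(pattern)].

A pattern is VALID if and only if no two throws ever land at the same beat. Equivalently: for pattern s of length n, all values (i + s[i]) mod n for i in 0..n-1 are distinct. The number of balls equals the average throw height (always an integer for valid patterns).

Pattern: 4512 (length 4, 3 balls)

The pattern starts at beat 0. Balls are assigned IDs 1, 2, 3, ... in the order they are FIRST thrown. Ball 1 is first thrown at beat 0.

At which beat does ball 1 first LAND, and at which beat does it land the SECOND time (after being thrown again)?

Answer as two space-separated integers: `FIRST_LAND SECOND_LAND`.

Answer: 4 8

Derivation:
Beat 0 (L): throw ball1 h=4 -> lands@4:L; in-air after throw: [b1@4:L]
Beat 1 (R): throw ball2 h=5 -> lands@6:L; in-air after throw: [b1@4:L b2@6:L]
Beat 2 (L): throw ball3 h=1 -> lands@3:R; in-air after throw: [b3@3:R b1@4:L b2@6:L]
Beat 3 (R): throw ball3 h=2 -> lands@5:R; in-air after throw: [b1@4:L b3@5:R b2@6:L]
Beat 4 (L): throw ball1 h=4 -> lands@8:L; in-air after throw: [b3@5:R b2@6:L b1@8:L]
Beat 5 (R): throw ball3 h=5 -> lands@10:L; in-air after throw: [b2@6:L b1@8:L b3@10:L]
Beat 6 (L): throw ball2 h=1 -> lands@7:R; in-air after throw: [b2@7:R b1@8:L b3@10:L]
Beat 7 (R): throw ball2 h=2 -> lands@9:R; in-air after throw: [b1@8:L b2@9:R b3@10:L]
Beat 8 (L): throw ball1 h=4 -> lands@12:L; in-air after throw: [b2@9:R b3@10:L b1@12:L]
Ball 1: thrown@0 h=4 -> first land @4; rethrown@4 h=4 -> second land @8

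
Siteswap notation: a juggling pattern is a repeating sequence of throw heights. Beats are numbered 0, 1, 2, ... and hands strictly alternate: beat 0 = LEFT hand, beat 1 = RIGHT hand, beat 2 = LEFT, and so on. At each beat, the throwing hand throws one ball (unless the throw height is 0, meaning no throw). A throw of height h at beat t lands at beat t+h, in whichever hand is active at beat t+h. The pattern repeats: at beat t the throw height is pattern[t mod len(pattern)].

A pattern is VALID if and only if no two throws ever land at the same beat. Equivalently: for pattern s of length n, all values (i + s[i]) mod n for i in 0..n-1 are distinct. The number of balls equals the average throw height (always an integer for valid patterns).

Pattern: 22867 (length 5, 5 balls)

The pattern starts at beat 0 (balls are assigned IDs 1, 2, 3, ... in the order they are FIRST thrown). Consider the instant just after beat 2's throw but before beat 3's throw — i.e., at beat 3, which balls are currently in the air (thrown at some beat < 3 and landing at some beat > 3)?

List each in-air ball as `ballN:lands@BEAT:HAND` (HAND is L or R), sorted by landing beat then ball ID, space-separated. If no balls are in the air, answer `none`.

Beat 0 (L): throw ball1 h=2 -> lands@2:L; in-air after throw: [b1@2:L]
Beat 1 (R): throw ball2 h=2 -> lands@3:R; in-air after throw: [b1@2:L b2@3:R]
Beat 2 (L): throw ball1 h=8 -> lands@10:L; in-air after throw: [b2@3:R b1@10:L]
Beat 3 (R): throw ball2 h=6 -> lands@9:R; in-air after throw: [b2@9:R b1@10:L]

Answer: ball1:lands@10:L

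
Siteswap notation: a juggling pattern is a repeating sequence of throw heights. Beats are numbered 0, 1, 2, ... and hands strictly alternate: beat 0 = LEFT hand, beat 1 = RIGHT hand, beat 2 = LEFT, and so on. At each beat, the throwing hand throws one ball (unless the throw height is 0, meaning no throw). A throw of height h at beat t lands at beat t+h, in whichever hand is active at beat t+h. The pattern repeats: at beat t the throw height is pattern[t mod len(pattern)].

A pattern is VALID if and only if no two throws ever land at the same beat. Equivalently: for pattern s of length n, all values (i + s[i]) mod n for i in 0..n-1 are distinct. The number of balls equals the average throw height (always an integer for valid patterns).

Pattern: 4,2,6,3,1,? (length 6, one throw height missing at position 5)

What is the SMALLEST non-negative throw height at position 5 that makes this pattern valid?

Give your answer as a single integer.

Answer: 2

Derivation:
i=0: (0 + 4) mod 6 = 4
i=1: (1 + 2) mod 6 = 3
i=2: (2 + 6) mod 6 = 2
i=3: (3 + 3) mod 6 = 0
i=4: (4 + 1) mod 6 = 5
i=5: s[i]=? (unknown)
Known residues: [0, 2, 3, 4, 5]; need a permutation of 0..5, so missing residue r = 1
Need (5 + s) mod 6 = 1; smallest s = (1 - 5) mod 6 = 2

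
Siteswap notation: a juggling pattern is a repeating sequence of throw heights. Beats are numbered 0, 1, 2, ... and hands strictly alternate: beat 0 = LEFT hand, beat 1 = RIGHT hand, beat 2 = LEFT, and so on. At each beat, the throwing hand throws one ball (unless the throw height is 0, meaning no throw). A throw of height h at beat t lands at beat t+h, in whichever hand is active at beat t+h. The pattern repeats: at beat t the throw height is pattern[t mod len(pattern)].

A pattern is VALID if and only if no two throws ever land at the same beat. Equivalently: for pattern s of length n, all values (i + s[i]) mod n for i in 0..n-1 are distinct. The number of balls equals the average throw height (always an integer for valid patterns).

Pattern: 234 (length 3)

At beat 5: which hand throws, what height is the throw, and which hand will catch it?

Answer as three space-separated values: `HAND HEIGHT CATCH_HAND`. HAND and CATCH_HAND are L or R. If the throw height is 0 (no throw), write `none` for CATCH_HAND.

Beat 5: 5 mod 2 = 1, so hand = R
Throw height = pattern[5 mod 3] = pattern[2] = 4
Lands at beat 5+4=9, 9 mod 2 = 1, so catch hand = R

Answer: R 4 R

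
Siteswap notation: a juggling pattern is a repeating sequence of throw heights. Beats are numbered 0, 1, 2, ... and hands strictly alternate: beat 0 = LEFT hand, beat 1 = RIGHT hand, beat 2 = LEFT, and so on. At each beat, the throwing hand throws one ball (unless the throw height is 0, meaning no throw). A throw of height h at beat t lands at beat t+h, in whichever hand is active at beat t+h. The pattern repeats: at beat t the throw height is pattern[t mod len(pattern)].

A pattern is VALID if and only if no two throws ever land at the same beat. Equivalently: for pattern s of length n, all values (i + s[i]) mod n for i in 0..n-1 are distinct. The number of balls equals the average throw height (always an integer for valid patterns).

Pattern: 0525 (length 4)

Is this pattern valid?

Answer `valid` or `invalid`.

Answer: invalid

Derivation:
i=0: (i + s[i]) mod n = (0 + 0) mod 4 = 0
i=1: (i + s[i]) mod n = (1 + 5) mod 4 = 2
i=2: (i + s[i]) mod n = (2 + 2) mod 4 = 0
i=3: (i + s[i]) mod n = (3 + 5) mod 4 = 0
Residues: [0, 2, 0, 0], distinct: False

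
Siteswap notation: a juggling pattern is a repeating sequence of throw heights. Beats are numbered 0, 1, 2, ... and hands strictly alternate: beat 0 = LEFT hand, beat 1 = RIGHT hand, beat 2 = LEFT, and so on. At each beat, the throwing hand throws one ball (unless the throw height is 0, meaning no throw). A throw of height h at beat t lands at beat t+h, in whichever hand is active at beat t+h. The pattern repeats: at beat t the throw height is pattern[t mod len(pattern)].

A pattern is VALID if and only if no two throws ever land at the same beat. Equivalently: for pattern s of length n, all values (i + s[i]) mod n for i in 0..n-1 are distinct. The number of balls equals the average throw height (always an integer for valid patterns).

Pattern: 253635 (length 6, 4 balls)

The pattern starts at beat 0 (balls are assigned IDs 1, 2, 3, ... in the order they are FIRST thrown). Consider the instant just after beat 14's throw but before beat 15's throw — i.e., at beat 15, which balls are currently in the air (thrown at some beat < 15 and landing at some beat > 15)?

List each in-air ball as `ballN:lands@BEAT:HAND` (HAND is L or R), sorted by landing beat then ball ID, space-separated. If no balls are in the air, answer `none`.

Beat 0 (L): throw ball1 h=2 -> lands@2:L; in-air after throw: [b1@2:L]
Beat 1 (R): throw ball2 h=5 -> lands@6:L; in-air after throw: [b1@2:L b2@6:L]
Beat 2 (L): throw ball1 h=3 -> lands@5:R; in-air after throw: [b1@5:R b2@6:L]
Beat 3 (R): throw ball3 h=6 -> lands@9:R; in-air after throw: [b1@5:R b2@6:L b3@9:R]
Beat 4 (L): throw ball4 h=3 -> lands@7:R; in-air after throw: [b1@5:R b2@6:L b4@7:R b3@9:R]
Beat 5 (R): throw ball1 h=5 -> lands@10:L; in-air after throw: [b2@6:L b4@7:R b3@9:R b1@10:L]
Beat 6 (L): throw ball2 h=2 -> lands@8:L; in-air after throw: [b4@7:R b2@8:L b3@9:R b1@10:L]
Beat 7 (R): throw ball4 h=5 -> lands@12:L; in-air after throw: [b2@8:L b3@9:R b1@10:L b4@12:L]
Beat 8 (L): throw ball2 h=3 -> lands@11:R; in-air after throw: [b3@9:R b1@10:L b2@11:R b4@12:L]
Beat 9 (R): throw ball3 h=6 -> lands@15:R; in-air after throw: [b1@10:L b2@11:R b4@12:L b3@15:R]
Beat 10 (L): throw ball1 h=3 -> lands@13:R; in-air after throw: [b2@11:R b4@12:L b1@13:R b3@15:R]
Beat 11 (R): throw ball2 h=5 -> lands@16:L; in-air after throw: [b4@12:L b1@13:R b3@15:R b2@16:L]
Beat 12 (L): throw ball4 h=2 -> lands@14:L; in-air after throw: [b1@13:R b4@14:L b3@15:R b2@16:L]
Beat 13 (R): throw ball1 h=5 -> lands@18:L; in-air after throw: [b4@14:L b3@15:R b2@16:L b1@18:L]
Beat 14 (L): throw ball4 h=3 -> lands@17:R; in-air after throw: [b3@15:R b2@16:L b4@17:R b1@18:L]
Beat 15 (R): throw ball3 h=6 -> lands@21:R; in-air after throw: [b2@16:L b4@17:R b1@18:L b3@21:R]

Answer: ball2:lands@16:L ball4:lands@17:R ball1:lands@18:L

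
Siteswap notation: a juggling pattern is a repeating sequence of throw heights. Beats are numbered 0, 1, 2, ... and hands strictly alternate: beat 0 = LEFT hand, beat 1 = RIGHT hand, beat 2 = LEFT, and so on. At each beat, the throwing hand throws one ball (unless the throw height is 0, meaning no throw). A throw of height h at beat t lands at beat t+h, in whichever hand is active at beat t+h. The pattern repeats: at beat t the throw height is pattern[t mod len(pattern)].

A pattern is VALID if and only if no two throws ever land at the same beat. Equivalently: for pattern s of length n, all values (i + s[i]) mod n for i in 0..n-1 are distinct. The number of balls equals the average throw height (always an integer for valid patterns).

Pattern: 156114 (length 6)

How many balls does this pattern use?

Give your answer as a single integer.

Pattern = [1, 5, 6, 1, 1, 4], length n = 6
  position 0: throw height = 1, running sum = 1
  position 1: throw height = 5, running sum = 6
  position 2: throw height = 6, running sum = 12
  position 3: throw height = 1, running sum = 13
  position 4: throw height = 1, running sum = 14
  position 5: throw height = 4, running sum = 18
Total sum = 18; balls = sum / n = 18 / 6 = 3

Answer: 3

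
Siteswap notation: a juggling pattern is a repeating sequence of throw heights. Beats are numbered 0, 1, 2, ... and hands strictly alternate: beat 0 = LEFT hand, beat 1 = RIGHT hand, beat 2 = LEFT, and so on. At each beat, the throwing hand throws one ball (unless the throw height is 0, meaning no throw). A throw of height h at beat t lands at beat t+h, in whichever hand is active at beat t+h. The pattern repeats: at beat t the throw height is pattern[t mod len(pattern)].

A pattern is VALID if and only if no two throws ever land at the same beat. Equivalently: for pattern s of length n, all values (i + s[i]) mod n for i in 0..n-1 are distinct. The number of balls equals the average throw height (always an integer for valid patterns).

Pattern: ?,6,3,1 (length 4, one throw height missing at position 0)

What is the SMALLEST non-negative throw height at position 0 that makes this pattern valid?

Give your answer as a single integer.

i=0: s[i]=? (unknown)
i=1: (1 + 6) mod 4 = 3
i=2: (2 + 3) mod 4 = 1
i=3: (3 + 1) mod 4 = 0
Known residues: [0, 1, 3]; need a permutation of 0..3, so missing residue r = 2
Need (0 + s) mod 4 = 2; smallest s = (2 - 0) mod 4 = 2

Answer: 2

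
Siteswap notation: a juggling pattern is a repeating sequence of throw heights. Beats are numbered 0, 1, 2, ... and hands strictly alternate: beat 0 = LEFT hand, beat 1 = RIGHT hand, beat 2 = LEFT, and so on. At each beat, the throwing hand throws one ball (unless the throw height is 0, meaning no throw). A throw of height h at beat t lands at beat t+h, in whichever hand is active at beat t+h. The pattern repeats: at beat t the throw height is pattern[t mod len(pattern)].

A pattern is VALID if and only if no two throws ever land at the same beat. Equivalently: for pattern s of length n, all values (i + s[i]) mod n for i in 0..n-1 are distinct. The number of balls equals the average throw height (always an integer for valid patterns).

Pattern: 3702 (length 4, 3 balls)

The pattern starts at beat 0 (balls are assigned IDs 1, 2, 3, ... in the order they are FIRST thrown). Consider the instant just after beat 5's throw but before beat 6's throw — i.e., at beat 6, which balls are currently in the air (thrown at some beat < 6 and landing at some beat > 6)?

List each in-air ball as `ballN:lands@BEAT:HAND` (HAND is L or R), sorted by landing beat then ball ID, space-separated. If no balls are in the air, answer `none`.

Beat 0 (L): throw ball1 h=3 -> lands@3:R; in-air after throw: [b1@3:R]
Beat 1 (R): throw ball2 h=7 -> lands@8:L; in-air after throw: [b1@3:R b2@8:L]
Beat 3 (R): throw ball1 h=2 -> lands@5:R; in-air after throw: [b1@5:R b2@8:L]
Beat 4 (L): throw ball3 h=3 -> lands@7:R; in-air after throw: [b1@5:R b3@7:R b2@8:L]
Beat 5 (R): throw ball1 h=7 -> lands@12:L; in-air after throw: [b3@7:R b2@8:L b1@12:L]

Answer: ball3:lands@7:R ball2:lands@8:L ball1:lands@12:L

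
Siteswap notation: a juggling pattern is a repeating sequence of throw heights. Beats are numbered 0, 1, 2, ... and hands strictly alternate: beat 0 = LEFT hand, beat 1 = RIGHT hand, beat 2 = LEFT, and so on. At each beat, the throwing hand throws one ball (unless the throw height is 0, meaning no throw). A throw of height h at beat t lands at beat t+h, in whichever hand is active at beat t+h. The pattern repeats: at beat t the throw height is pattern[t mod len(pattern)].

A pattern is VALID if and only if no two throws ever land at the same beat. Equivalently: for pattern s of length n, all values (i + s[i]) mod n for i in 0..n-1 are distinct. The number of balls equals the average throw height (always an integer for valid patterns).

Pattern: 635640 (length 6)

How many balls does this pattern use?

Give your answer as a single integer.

Pattern = [6, 3, 5, 6, 4, 0], length n = 6
  position 0: throw height = 6, running sum = 6
  position 1: throw height = 3, running sum = 9
  position 2: throw height = 5, running sum = 14
  position 3: throw height = 6, running sum = 20
  position 4: throw height = 4, running sum = 24
  position 5: throw height = 0, running sum = 24
Total sum = 24; balls = sum / n = 24 / 6 = 4

Answer: 4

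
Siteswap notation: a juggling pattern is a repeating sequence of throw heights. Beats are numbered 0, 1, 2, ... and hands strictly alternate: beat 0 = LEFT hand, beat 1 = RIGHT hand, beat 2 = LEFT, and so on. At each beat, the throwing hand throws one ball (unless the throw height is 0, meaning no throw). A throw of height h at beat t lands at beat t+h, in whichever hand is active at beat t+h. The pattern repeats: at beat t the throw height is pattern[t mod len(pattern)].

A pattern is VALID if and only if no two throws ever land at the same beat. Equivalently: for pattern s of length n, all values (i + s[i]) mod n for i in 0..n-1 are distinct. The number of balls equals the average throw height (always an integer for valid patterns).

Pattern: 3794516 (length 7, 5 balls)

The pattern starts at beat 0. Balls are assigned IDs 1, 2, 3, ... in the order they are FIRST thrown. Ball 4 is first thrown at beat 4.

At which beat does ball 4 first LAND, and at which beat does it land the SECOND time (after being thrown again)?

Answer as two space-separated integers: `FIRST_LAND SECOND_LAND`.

Beat 0 (L): throw ball1 h=3 -> lands@3:R; in-air after throw: [b1@3:R]
Beat 1 (R): throw ball2 h=7 -> lands@8:L; in-air after throw: [b1@3:R b2@8:L]
Beat 2 (L): throw ball3 h=9 -> lands@11:R; in-air after throw: [b1@3:R b2@8:L b3@11:R]
Beat 3 (R): throw ball1 h=4 -> lands@7:R; in-air after throw: [b1@7:R b2@8:L b3@11:R]
Beat 4 (L): throw ball4 h=5 -> lands@9:R; in-air after throw: [b1@7:R b2@8:L b4@9:R b3@11:R]
Beat 5 (R): throw ball5 h=1 -> lands@6:L; in-air after throw: [b5@6:L b1@7:R b2@8:L b4@9:R b3@11:R]
Beat 6 (L): throw ball5 h=6 -> lands@12:L; in-air after throw: [b1@7:R b2@8:L b4@9:R b3@11:R b5@12:L]
Beat 7 (R): throw ball1 h=3 -> lands@10:L; in-air after throw: [b2@8:L b4@9:R b1@10:L b3@11:R b5@12:L]
Beat 8 (L): throw ball2 h=7 -> lands@15:R; in-air after throw: [b4@9:R b1@10:L b3@11:R b5@12:L b2@15:R]
Beat 9 (R): throw ball4 h=9 -> lands@18:L; in-air after throw: [b1@10:L b3@11:R b5@12:L b2@15:R b4@18:L]
Beat 10 (L): throw ball1 h=4 -> lands@14:L; in-air after throw: [b3@11:R b5@12:L b1@14:L b2@15:R b4@18:L]
Beat 11 (R): throw ball3 h=5 -> lands@16:L; in-air after throw: [b5@12:L b1@14:L b2@15:R b3@16:L b4@18:L]
Beat 12 (L): throw ball5 h=1 -> lands@13:R; in-air after throw: [b5@13:R b1@14:L b2@15:R b3@16:L b4@18:L]
Ball 4: thrown@4 h=5 -> first land @9; rethrown@9 h=9 -> second land @18

Answer: 9 18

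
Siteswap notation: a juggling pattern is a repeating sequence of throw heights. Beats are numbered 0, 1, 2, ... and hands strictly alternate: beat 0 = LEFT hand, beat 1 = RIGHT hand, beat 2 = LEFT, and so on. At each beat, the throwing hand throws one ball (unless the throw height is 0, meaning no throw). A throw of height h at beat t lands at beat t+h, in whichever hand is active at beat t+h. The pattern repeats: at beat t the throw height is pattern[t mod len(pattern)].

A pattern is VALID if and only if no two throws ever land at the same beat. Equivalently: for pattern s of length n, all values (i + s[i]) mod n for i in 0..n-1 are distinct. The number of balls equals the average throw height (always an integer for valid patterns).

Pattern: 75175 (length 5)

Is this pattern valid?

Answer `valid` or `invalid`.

Answer: valid

Derivation:
i=0: (i + s[i]) mod n = (0 + 7) mod 5 = 2
i=1: (i + s[i]) mod n = (1 + 5) mod 5 = 1
i=2: (i + s[i]) mod n = (2 + 1) mod 5 = 3
i=3: (i + s[i]) mod n = (3 + 7) mod 5 = 0
i=4: (i + s[i]) mod n = (4 + 5) mod 5 = 4
Residues: [2, 1, 3, 0, 4], distinct: True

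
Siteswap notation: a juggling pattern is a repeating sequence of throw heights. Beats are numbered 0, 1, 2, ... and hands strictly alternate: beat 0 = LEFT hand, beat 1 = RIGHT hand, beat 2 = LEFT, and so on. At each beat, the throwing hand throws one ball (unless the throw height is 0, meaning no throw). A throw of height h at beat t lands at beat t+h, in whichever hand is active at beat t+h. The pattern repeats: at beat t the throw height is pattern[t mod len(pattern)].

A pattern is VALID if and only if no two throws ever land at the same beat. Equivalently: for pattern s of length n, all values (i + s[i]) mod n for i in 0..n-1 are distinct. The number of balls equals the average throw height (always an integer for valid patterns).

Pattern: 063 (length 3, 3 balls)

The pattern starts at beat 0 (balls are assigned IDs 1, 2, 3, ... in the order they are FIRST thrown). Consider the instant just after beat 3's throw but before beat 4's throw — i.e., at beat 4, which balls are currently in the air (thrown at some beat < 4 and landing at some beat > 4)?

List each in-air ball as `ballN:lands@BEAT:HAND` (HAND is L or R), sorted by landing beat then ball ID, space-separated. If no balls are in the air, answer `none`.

Answer: ball2:lands@5:R ball1:lands@7:R

Derivation:
Beat 1 (R): throw ball1 h=6 -> lands@7:R; in-air after throw: [b1@7:R]
Beat 2 (L): throw ball2 h=3 -> lands@5:R; in-air after throw: [b2@5:R b1@7:R]
Beat 4 (L): throw ball3 h=6 -> lands@10:L; in-air after throw: [b2@5:R b1@7:R b3@10:L]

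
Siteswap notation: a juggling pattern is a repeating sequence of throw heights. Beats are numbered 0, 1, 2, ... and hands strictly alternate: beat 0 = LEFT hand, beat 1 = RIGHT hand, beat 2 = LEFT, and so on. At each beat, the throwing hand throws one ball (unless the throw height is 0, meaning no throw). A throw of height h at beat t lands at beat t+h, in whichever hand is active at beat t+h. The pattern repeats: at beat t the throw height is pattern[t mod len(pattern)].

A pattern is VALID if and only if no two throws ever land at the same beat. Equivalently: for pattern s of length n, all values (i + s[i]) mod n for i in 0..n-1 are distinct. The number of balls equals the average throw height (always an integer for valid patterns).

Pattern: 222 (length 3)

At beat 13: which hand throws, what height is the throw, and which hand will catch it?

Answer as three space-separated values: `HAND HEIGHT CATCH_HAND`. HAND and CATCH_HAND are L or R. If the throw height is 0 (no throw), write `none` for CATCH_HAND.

Answer: R 2 R

Derivation:
Beat 13: 13 mod 2 = 1, so hand = R
Throw height = pattern[13 mod 3] = pattern[1] = 2
Lands at beat 13+2=15, 15 mod 2 = 1, so catch hand = R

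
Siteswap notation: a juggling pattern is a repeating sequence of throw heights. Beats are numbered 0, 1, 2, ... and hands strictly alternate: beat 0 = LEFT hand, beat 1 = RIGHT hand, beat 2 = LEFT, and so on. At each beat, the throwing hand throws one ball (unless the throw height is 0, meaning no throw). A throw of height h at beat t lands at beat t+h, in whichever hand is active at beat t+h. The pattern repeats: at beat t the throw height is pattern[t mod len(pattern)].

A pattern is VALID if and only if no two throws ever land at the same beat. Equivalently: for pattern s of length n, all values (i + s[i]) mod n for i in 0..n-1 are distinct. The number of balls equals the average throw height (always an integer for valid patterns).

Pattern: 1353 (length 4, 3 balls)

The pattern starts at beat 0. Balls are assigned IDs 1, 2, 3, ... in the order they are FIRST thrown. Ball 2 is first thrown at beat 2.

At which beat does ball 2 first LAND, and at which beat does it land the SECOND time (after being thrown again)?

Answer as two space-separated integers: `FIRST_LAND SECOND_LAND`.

Answer: 7 10

Derivation:
Beat 0 (L): throw ball1 h=1 -> lands@1:R; in-air after throw: [b1@1:R]
Beat 1 (R): throw ball1 h=3 -> lands@4:L; in-air after throw: [b1@4:L]
Beat 2 (L): throw ball2 h=5 -> lands@7:R; in-air after throw: [b1@4:L b2@7:R]
Beat 3 (R): throw ball3 h=3 -> lands@6:L; in-air after throw: [b1@4:L b3@6:L b2@7:R]
Beat 4 (L): throw ball1 h=1 -> lands@5:R; in-air after throw: [b1@5:R b3@6:L b2@7:R]
Beat 5 (R): throw ball1 h=3 -> lands@8:L; in-air after throw: [b3@6:L b2@7:R b1@8:L]
Beat 6 (L): throw ball3 h=5 -> lands@11:R; in-air after throw: [b2@7:R b1@8:L b3@11:R]
Beat 7 (R): throw ball2 h=3 -> lands@10:L; in-air after throw: [b1@8:L b2@10:L b3@11:R]
Beat 8 (L): throw ball1 h=1 -> lands@9:R; in-air after throw: [b1@9:R b2@10:L b3@11:R]
Beat 9 (R): throw ball1 h=3 -> lands@12:L; in-air after throw: [b2@10:L b3@11:R b1@12:L]
Beat 10 (L): throw ball2 h=5 -> lands@15:R; in-air after throw: [b3@11:R b1@12:L b2@15:R]
Ball 2: thrown@2 h=5 -> first land @7; rethrown@7 h=3 -> second land @10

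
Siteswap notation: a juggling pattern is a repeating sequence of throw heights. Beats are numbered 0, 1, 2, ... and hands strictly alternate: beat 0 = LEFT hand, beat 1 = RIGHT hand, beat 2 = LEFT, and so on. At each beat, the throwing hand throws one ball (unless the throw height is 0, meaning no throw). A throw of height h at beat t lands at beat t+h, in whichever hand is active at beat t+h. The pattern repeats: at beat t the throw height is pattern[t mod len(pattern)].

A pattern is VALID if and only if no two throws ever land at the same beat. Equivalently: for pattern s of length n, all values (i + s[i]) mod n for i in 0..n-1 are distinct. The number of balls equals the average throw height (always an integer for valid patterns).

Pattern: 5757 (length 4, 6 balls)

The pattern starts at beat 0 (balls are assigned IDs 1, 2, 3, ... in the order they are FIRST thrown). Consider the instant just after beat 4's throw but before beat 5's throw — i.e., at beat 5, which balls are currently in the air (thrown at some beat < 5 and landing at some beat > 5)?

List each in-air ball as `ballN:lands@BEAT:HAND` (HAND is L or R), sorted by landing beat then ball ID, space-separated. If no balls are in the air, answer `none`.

Beat 0 (L): throw ball1 h=5 -> lands@5:R; in-air after throw: [b1@5:R]
Beat 1 (R): throw ball2 h=7 -> lands@8:L; in-air after throw: [b1@5:R b2@8:L]
Beat 2 (L): throw ball3 h=5 -> lands@7:R; in-air after throw: [b1@5:R b3@7:R b2@8:L]
Beat 3 (R): throw ball4 h=7 -> lands@10:L; in-air after throw: [b1@5:R b3@7:R b2@8:L b4@10:L]
Beat 4 (L): throw ball5 h=5 -> lands@9:R; in-air after throw: [b1@5:R b3@7:R b2@8:L b5@9:R b4@10:L]
Beat 5 (R): throw ball1 h=7 -> lands@12:L; in-air after throw: [b3@7:R b2@8:L b5@9:R b4@10:L b1@12:L]

Answer: ball3:lands@7:R ball2:lands@8:L ball5:lands@9:R ball4:lands@10:L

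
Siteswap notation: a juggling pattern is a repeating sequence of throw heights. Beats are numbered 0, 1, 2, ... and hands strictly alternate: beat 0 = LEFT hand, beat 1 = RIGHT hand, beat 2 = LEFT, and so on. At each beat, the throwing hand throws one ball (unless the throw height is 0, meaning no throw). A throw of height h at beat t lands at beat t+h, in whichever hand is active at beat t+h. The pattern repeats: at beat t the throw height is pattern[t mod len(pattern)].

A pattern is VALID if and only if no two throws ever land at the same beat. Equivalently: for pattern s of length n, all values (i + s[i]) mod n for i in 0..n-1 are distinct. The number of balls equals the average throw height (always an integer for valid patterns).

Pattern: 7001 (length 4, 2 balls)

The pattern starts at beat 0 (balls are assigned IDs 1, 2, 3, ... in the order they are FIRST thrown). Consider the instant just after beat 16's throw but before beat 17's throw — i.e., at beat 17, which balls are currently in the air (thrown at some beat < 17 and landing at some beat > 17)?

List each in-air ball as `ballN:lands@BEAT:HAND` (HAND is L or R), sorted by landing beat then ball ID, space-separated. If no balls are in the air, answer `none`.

Beat 0 (L): throw ball1 h=7 -> lands@7:R; in-air after throw: [b1@7:R]
Beat 3 (R): throw ball2 h=1 -> lands@4:L; in-air after throw: [b2@4:L b1@7:R]
Beat 4 (L): throw ball2 h=7 -> lands@11:R; in-air after throw: [b1@7:R b2@11:R]
Beat 7 (R): throw ball1 h=1 -> lands@8:L; in-air after throw: [b1@8:L b2@11:R]
Beat 8 (L): throw ball1 h=7 -> lands@15:R; in-air after throw: [b2@11:R b1@15:R]
Beat 11 (R): throw ball2 h=1 -> lands@12:L; in-air after throw: [b2@12:L b1@15:R]
Beat 12 (L): throw ball2 h=7 -> lands@19:R; in-air after throw: [b1@15:R b2@19:R]
Beat 15 (R): throw ball1 h=1 -> lands@16:L; in-air after throw: [b1@16:L b2@19:R]
Beat 16 (L): throw ball1 h=7 -> lands@23:R; in-air after throw: [b2@19:R b1@23:R]

Answer: ball2:lands@19:R ball1:lands@23:R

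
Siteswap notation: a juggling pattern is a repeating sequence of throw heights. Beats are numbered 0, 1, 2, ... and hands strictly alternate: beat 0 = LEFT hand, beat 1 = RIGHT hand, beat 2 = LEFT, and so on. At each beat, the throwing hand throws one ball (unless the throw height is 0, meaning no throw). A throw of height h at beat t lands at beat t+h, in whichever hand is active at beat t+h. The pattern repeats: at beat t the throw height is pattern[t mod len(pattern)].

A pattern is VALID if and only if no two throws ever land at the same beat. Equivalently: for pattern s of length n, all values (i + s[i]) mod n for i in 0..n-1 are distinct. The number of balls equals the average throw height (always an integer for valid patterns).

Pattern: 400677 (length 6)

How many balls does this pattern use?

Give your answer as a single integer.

Answer: 4

Derivation:
Pattern = [4, 0, 0, 6, 7, 7], length n = 6
  position 0: throw height = 4, running sum = 4
  position 1: throw height = 0, running sum = 4
  position 2: throw height = 0, running sum = 4
  position 3: throw height = 6, running sum = 10
  position 4: throw height = 7, running sum = 17
  position 5: throw height = 7, running sum = 24
Total sum = 24; balls = sum / n = 24 / 6 = 4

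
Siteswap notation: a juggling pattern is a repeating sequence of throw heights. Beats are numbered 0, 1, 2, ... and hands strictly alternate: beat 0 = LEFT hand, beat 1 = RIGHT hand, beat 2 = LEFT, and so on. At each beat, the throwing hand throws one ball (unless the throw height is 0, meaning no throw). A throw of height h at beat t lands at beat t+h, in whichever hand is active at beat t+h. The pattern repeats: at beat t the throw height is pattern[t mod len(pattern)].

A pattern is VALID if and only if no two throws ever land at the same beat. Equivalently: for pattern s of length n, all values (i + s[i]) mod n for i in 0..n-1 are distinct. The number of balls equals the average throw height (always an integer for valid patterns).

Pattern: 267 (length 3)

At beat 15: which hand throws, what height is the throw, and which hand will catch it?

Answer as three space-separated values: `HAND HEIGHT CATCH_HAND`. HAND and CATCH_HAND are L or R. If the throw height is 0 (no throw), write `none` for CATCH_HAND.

Beat 15: 15 mod 2 = 1, so hand = R
Throw height = pattern[15 mod 3] = pattern[0] = 2
Lands at beat 15+2=17, 17 mod 2 = 1, so catch hand = R

Answer: R 2 R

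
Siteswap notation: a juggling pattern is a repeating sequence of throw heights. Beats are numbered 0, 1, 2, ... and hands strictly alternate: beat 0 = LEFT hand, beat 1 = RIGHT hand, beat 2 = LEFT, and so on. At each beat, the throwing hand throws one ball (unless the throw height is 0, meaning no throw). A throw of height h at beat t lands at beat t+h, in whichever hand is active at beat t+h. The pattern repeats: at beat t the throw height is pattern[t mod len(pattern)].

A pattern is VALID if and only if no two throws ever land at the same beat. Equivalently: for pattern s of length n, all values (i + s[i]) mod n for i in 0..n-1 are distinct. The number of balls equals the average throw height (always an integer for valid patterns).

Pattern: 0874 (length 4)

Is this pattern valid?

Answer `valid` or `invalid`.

Answer: invalid

Derivation:
i=0: (i + s[i]) mod n = (0 + 0) mod 4 = 0
i=1: (i + s[i]) mod n = (1 + 8) mod 4 = 1
i=2: (i + s[i]) mod n = (2 + 7) mod 4 = 1
i=3: (i + s[i]) mod n = (3 + 4) mod 4 = 3
Residues: [0, 1, 1, 3], distinct: False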